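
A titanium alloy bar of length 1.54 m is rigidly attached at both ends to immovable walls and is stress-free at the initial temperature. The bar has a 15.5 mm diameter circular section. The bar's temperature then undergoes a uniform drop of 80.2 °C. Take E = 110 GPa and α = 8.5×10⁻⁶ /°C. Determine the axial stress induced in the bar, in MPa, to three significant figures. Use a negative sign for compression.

Free thermal expansion αLΔT = 8.5e-6 · 1540 · -80.2 = -1.05 mm.
The walls impose strain ε = −(-1.05)/1540 = 6.8170e-04; σ = Eε = 110000 · 6.8170e-04 = 74.99 MPa.

75.0 MPa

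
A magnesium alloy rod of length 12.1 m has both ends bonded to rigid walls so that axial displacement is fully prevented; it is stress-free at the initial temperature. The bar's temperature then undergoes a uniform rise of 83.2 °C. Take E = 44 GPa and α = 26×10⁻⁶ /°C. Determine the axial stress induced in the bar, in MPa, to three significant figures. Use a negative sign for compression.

-95.2 MPa

Free thermal expansion αLΔT = 26e-6 · 12100 · 83.2 = 26.17 mm.
The walls impose strain ε = −(26.17)/12100 = -2.1632e-03; σ = Eε = 44000 · -2.1632e-03 = -95.18 MPa.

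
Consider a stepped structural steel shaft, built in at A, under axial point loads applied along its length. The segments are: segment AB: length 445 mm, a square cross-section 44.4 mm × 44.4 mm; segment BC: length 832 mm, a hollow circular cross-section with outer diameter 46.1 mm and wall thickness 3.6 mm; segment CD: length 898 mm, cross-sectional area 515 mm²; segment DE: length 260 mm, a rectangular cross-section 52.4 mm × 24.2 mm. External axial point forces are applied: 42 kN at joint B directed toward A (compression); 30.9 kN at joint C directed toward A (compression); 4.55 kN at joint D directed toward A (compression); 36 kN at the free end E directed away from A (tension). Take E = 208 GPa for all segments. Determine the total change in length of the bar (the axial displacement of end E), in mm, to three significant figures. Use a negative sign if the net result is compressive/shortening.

Internal axial forces (sectioning from the free end, tension +): N_DE = 36 kN, N_CD = 31.45 kN, N_BC = 0.55 kN, N_AB = -41.45 kN.
A_AB = 1971 mm².
A_BC = 480.7 mm².
A_DE = 1268 mm².
δ_AB = -41450·445/(1971·208000) = -0.04498 mm
δ_BC = 550·832/(480.7·208000) = 0.004577 mm
δ_CD = 31450·898/(515·208000) = 0.2636 mm
δ_DE = 36000·260/(1268·208000) = 0.03549 mm
δ = Σδ_i = 0.2587 mm.

0.259 mm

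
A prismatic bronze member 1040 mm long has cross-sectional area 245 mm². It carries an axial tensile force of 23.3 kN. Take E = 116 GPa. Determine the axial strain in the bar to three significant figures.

8.20e-04

σ = N/A = 95.1 MPa; ε = σ/E = 95.1/116000 = 8.198e-04.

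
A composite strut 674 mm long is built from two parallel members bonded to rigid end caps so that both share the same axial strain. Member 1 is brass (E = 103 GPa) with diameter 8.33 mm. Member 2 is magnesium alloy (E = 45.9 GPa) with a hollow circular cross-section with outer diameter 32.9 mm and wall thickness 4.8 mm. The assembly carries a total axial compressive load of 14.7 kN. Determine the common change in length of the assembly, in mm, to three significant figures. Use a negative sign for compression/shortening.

A_1 = 54.5 mm².
A_2 = 423.7 mm².
Equal strain + equilibrium ⇒ each member carries load in proportion to AE: A₁E₁ = 5613000 N, A₂E₂ = 19450000 N, ΣAE = 25060000 N.
δ = PL/ΣAE = -14700·674/25060000 = -0.3953 mm.

-0.395 mm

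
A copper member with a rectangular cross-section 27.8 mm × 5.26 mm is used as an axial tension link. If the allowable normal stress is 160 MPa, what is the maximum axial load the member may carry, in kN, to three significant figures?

23.4 kN

A = 146.2 mm².
P_max = σ_allow · A = 160 · 146.2 = 23400 N = 23.4 kN.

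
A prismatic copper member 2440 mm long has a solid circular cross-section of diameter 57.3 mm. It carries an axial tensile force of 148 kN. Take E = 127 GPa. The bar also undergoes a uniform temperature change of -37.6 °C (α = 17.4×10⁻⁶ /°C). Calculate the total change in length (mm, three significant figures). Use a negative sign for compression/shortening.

A = 2579 mm².
δ_mech = NL/(AE) = 148000·2440/(2579·127000) = 1.103 mm.
δ_thermal = αLΔT = 17.4e-6·2440·-37.6 = -1.596 mm.
δ = δ_mech + δ_thermal = -0.4937 mm.

-0.494 mm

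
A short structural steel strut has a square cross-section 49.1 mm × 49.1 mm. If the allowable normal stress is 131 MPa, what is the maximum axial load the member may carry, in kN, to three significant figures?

316 kN

A = 2411 mm².
P_max = σ_allow · A = 131 · 2411 = 315800 N = 315.8 kN.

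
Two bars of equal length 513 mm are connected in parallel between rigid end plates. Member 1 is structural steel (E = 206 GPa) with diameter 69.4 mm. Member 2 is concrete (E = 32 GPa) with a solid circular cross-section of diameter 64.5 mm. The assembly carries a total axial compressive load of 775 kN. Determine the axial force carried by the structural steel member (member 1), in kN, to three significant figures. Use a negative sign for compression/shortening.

A_1 = 3783 mm².
A_2 = 3267 mm².
Equal strain + equilibrium ⇒ each member carries load in proportion to AE: A₁E₁ = 779200000 N, A₂E₂ = 104600000 N, ΣAE = 883800000 N.
F₁ = P·A₁E₁/ΣAE = -775000·779200000/883800000 = -683300 N.

-683 kN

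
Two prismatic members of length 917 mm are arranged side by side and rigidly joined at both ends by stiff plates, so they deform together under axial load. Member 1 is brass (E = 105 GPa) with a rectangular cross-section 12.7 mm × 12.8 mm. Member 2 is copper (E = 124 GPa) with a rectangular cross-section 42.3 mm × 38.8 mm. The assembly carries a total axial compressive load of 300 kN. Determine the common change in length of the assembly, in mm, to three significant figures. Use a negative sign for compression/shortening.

A_1 = 162.6 mm².
A_2 = 1641 mm².
Equal strain + equilibrium ⇒ each member carries load in proportion to AE: A₁E₁ = 17070000 N, A₂E₂ = 203500000 N, ΣAE = 220600000 N.
δ = PL/ΣAE = -300000·917/220600000 = -1.247 mm.

-1.25 mm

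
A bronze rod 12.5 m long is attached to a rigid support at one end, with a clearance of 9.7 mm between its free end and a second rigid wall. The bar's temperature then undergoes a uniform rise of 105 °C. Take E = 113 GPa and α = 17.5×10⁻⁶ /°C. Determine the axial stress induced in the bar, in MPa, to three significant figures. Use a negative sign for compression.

-120 MPa

Free thermal expansion αLΔT = 17.5e-6 · 12500 · 105 = 22.97 mm.
The walls engage after the gap closes; constrained expansion = 22.97 − 9.7 = 13.27 mm.
The walls impose strain ε = −(13.27)/12500 = -1.0615e-03; σ = Eε = 113000 · -1.0615e-03 = -119.9 MPa.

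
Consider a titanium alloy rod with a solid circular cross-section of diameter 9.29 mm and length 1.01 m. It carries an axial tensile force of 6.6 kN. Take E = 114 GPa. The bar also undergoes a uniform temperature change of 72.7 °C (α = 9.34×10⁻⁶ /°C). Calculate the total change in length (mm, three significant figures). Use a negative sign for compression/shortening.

A = 67.78 mm².
δ_mech = NL/(AE) = 6600·1010/(67.78·114000) = 0.8627 mm.
δ_thermal = αLΔT = 9.34e-6·1010·72.7 = 0.6858 mm.
δ = δ_mech + δ_thermal = 1.548 mm.

1.55 mm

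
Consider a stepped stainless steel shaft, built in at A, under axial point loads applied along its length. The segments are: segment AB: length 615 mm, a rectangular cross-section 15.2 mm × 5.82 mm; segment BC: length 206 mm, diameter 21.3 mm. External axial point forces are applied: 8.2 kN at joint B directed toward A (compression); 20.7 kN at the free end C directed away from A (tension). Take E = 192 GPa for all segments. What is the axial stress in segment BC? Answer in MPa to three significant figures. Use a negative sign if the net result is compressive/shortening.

Internal axial forces (sectioning from the free end, tension +): N_BC = 20.7 kN, N_AB = 12.5 kN.
A_BC = 356.3 mm².
σ_BC = N_BC/A_BC = 20700/356.3 = 58.09 MPa.

58.1 MPa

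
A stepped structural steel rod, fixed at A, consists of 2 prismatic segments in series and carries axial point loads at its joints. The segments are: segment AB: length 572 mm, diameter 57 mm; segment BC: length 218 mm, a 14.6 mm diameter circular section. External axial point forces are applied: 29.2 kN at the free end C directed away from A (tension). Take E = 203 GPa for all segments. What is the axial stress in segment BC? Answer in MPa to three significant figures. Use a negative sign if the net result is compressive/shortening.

174 MPa

Internal axial forces (sectioning from the free end, tension +): N_BC = 29.2 kN, N_AB = 29.2 kN.
A_BC = 167.4 mm².
σ_BC = N_BC/A_BC = 29200/167.4 = 174.4 MPa.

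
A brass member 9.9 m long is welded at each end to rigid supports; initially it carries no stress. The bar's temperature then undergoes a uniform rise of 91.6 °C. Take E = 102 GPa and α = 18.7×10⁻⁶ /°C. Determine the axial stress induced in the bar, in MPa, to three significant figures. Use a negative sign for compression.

-175 MPa

Free thermal expansion αLΔT = 18.7e-6 · 9900 · 91.6 = 16.96 mm.
The walls impose strain ε = −(16.96)/9900 = -1.7129e-03; σ = Eε = 102000 · -1.7129e-03 = -174.7 MPa.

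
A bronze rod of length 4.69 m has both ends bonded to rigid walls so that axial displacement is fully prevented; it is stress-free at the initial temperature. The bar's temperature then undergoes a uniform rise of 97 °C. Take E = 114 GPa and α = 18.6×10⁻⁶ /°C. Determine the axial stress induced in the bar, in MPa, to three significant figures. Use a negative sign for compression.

Free thermal expansion αLΔT = 18.6e-6 · 4690 · 97 = 8.462 mm.
The walls impose strain ε = −(8.462)/4690 = -1.8042e-03; σ = Eε = 114000 · -1.8042e-03 = -205.7 MPa.

-206 MPa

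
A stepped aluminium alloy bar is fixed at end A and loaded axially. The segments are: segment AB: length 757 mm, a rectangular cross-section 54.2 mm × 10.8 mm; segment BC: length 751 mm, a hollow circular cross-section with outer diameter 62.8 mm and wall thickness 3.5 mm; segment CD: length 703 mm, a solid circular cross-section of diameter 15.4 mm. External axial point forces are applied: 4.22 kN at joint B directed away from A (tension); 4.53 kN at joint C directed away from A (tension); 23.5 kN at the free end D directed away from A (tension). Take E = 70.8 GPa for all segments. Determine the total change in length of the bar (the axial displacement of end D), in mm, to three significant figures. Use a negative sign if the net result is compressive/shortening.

Internal axial forces (sectioning from the free end, tension +): N_CD = 23.5 kN, N_BC = 28.03 kN, N_AB = 32.25 kN.
A_AB = 585.4 mm².
A_BC = 652 mm².
A_CD = 186.3 mm².
δ_AB = 32250·757/(585.4·70800) = 0.5891 mm
δ_BC = 28030·751/(652·70800) = 0.456 mm
δ_CD = 23500·703/(186.3·70800) = 1.253 mm
δ = Σδ_i = 2.298 mm.

2.30 mm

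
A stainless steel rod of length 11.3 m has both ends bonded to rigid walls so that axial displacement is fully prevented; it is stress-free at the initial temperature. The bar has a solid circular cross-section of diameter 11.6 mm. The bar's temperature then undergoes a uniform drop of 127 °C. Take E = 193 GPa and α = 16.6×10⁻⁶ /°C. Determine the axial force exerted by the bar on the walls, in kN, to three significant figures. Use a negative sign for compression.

Free thermal expansion αLΔT = 16.6e-6 · 11300 · -127 = -23.82 mm.
The walls impose strain ε = −(-23.82)/11300 = 2.1082e-03; σ = Eε = 193000 · 2.1082e-03 = 406.9 MPa.
Wall reaction R = σ·A = 406.9·105.7 = 43000 N = 43 kN.

43.0 kN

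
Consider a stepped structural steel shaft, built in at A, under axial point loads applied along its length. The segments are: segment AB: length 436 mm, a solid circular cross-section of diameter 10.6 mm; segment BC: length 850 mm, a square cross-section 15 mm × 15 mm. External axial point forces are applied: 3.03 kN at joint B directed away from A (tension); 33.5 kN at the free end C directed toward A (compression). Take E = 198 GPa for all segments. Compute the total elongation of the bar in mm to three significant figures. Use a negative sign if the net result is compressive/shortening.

Internal axial forces (sectioning from the free end, tension +): N_BC = -33.5 kN, N_AB = -30.47 kN.
A_AB = 88.25 mm².
A_BC = 225 mm².
δ_AB = -30470·436/(88.25·198000) = -0.7603 mm
δ_BC = -33500·850/(225·198000) = -0.6392 mm
δ = Σδ_i = -1.399 mm.

-1.40 mm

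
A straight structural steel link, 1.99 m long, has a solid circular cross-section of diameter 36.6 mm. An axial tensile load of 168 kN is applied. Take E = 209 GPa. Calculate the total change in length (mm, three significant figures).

A = 1052 mm².
δ_mech = NL/(AE) = 168000·1990/(1052·209000) = 1.52 mm.

1.52 mm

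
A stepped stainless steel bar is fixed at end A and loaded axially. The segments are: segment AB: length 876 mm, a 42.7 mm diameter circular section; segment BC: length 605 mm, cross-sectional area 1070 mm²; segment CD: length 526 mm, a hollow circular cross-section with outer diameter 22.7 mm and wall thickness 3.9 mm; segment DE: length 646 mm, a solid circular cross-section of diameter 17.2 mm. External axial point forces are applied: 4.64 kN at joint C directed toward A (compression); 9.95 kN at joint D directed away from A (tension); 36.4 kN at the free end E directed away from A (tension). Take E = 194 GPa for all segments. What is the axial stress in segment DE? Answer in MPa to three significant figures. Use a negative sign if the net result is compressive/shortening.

157 MPa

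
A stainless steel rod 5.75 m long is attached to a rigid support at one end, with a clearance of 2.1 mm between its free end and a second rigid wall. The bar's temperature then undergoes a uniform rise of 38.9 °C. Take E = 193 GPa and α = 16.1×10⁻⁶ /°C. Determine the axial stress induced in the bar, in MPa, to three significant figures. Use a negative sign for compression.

-50.4 MPa

Free thermal expansion αLΔT = 16.1e-6 · 5750 · 38.9 = 3.601 mm.
The walls engage after the gap closes; constrained expansion = 3.601 − 2.1 = 1.501 mm.
The walls impose strain ε = −(1.501)/5750 = -2.6107e-04; σ = Eε = 193000 · -2.6107e-04 = -50.39 MPa.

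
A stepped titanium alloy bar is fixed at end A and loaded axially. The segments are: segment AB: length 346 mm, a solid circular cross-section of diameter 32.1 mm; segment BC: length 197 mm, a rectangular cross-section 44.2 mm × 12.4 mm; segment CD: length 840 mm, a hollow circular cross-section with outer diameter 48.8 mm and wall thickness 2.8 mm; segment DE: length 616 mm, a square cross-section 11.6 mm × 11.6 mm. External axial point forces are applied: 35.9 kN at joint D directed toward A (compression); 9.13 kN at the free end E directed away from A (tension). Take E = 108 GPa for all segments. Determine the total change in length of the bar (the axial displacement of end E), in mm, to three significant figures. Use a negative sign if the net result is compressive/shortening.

Internal axial forces (sectioning from the free end, tension +): N_DE = 9.13 kN, N_CD = -26.77 kN, N_BC = -26.77 kN, N_AB = -26.77 kN.
A_AB = 809.3 mm².
A_BC = 548.1 mm².
A_CD = 404.6 mm².
A_DE = 134.6 mm².
δ_AB = -26770·346/(809.3·108000) = -0.106 mm
δ_BC = -26770·197/(548.1·108000) = -0.08909 mm
δ_CD = -26770·840/(404.6·108000) = -0.5146 mm
δ_DE = 9130·616/(134.6·108000) = 0.387 mm
δ = Σδ_i = -0.3226 mm.

-0.323 mm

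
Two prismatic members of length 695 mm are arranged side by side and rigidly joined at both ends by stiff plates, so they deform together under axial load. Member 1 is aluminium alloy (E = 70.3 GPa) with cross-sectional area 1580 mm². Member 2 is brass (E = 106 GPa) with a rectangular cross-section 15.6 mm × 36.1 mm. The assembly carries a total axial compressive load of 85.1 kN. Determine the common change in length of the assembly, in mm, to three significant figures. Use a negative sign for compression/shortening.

A_2 = 563.2 mm².
Equal strain + equilibrium ⇒ each member carries load in proportion to AE: A₁E₁ = 111100000 N, A₂E₂ = 59690000 N, ΣAE = 170800000 N.
δ = PL/ΣAE = -85100·695/170800000 = -0.3463 mm.

-0.346 mm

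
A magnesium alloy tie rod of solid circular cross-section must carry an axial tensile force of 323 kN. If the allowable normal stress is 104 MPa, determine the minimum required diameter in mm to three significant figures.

62.9 mm

Required area A ≥ P/σ_allow = 323000/104 = 3106 mm².
For a solid circular section, d ≥ √(4A/π) = 62.88 mm.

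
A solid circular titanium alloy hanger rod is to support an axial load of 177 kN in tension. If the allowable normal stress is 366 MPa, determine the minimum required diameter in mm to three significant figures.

24.8 mm

Required area A ≥ P/σ_allow = 177000/366 = 483.6 mm².
For a solid circular section, d ≥ √(4A/π) = 24.81 mm.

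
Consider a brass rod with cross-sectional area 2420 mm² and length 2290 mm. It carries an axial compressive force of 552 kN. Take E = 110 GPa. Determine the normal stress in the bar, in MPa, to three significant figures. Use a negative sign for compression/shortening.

σ = N/A = -552000/2420 = -228.1 MPa.

-228 MPa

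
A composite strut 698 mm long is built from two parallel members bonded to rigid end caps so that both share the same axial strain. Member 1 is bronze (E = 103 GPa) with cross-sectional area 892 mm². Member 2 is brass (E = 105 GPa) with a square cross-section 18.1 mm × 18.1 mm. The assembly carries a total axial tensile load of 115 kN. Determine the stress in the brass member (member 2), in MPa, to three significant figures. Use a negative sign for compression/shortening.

95.6 MPa

A_2 = 327.6 mm².
Equal strain + equilibrium ⇒ each member carries load in proportion to AE: A₁E₁ = 91880000 N, A₂E₂ = 34400000 N, ΣAE = 126300000 N.
σ₂ = P·E₂/ΣAE = 115000·105000/126300000 = 95.62 MPa.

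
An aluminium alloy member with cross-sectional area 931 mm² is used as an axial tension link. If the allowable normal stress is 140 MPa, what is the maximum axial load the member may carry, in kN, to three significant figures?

P_max = σ_allow · A = 140 · 931 = 130300 N = 130.3 kN.

130 kN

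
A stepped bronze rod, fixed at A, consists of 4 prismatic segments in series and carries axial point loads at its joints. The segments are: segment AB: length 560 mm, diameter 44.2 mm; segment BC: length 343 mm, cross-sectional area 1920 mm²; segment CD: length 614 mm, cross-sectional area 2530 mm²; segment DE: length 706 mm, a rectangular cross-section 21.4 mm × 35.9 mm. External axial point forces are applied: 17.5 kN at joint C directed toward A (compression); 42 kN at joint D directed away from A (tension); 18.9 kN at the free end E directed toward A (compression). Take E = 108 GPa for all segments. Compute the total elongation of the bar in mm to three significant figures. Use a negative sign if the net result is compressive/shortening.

-0.0807 mm

Internal axial forces (sectioning from the free end, tension +): N_DE = -18.9 kN, N_CD = 23.1 kN, N_BC = 5.6 kN, N_AB = 5.6 kN.
A_AB = 1534 mm².
A_DE = 768.3 mm².
δ_AB = 5600·560/(1534·108000) = 0.01892 mm
δ_BC = 5600·343/(1920·108000) = 0.009263 mm
δ_CD = 23100·614/(2530·108000) = 0.05191 mm
δ_DE = -18900·706/(768.3·108000) = -0.1608 mm
δ = Σδ_i = -0.08072 mm.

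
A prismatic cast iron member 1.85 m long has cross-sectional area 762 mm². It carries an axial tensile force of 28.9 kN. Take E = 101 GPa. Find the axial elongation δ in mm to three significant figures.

0.695 mm

δ_mech = NL/(AE) = 28900·1850/(762·101000) = 0.6947 mm.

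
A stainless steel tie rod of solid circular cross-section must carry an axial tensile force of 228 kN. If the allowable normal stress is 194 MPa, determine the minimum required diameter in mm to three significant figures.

Required area A ≥ P/σ_allow = 228000/194 = 1175 mm².
For a solid circular section, d ≥ √(4A/π) = 38.68 mm.

38.7 mm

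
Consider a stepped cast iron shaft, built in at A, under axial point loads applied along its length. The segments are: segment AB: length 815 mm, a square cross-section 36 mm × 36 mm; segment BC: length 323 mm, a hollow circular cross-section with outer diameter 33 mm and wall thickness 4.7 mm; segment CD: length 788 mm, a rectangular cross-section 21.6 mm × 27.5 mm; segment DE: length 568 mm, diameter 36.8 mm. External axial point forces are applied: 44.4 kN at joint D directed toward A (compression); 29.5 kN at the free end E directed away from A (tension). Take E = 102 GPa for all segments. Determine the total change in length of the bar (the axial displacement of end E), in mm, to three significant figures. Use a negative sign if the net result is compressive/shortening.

-0.244 mm

Internal axial forces (sectioning from the free end, tension +): N_DE = 29.5 kN, N_CD = -14.9 kN, N_BC = -14.9 kN, N_AB = -14.9 kN.
A_AB = 1296 mm².
A_BC = 417.9 mm².
A_CD = 594 mm².
A_DE = 1064 mm².
δ_AB = -14900·815/(1296·102000) = -0.09186 mm
δ_BC = -14900·323/(417.9·102000) = -0.1129 mm
δ_CD = -14900·788/(594·102000) = -0.1938 mm
δ_DE = 29500·568/(1064·102000) = 0.1544 mm
δ = Σδ_i = -0.2441 mm.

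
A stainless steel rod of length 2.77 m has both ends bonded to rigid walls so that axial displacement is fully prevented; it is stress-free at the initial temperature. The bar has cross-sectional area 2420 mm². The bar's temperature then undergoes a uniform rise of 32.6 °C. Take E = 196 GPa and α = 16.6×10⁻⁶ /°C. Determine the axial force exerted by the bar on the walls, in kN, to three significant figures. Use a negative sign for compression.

-257 kN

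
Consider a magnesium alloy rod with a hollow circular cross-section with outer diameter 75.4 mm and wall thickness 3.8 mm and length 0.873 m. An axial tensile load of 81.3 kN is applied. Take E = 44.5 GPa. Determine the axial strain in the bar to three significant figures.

0.00214

A = 854.8 mm².
σ = N/A = 95.11 MPa; ε = σ/E = 95.11/44500 = 2.137e-03.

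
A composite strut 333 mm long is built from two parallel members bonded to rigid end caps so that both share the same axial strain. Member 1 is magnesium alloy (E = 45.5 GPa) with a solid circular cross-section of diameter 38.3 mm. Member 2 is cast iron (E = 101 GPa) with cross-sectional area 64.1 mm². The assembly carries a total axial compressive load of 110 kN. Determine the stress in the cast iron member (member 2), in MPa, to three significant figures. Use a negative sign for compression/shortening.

A_1 = 1152 mm².
Equal strain + equilibrium ⇒ each member carries load in proportion to AE: A₁E₁ = 52420000 N, A₂E₂ = 6474000 N, ΣAE = 58890000 N.
σ₂ = P·E₂/ΣAE = -110000·101000/58890000 = -188.6 MPa.

-189 MPa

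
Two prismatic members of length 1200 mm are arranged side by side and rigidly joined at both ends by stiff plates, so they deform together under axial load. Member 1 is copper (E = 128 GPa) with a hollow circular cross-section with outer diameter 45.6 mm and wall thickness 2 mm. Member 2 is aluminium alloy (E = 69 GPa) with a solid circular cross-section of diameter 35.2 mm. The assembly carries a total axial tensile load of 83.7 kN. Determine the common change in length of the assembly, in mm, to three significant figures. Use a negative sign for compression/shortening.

0.983 mm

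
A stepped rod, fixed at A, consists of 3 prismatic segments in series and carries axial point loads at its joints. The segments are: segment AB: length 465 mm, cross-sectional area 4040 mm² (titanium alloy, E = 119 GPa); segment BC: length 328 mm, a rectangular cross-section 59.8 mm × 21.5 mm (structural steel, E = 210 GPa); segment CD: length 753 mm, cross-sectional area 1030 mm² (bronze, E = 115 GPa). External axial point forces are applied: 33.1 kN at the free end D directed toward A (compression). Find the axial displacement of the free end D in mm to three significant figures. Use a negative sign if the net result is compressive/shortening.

Internal axial forces (sectioning from the free end, tension +): N_CD = -33.1 kN, N_BC = -33.1 kN, N_AB = -33.1 kN.
A_BC = 1286 mm².
δ_AB = -33100·465/(4040·119000) = -0.03201 mm
δ_BC = -33100·328/(1286·210000) = -0.04021 mm
δ_CD = -33100·753/(1030·115000) = -0.2104 mm
δ = Σδ_i = -0.2826 mm.

-0.283 mm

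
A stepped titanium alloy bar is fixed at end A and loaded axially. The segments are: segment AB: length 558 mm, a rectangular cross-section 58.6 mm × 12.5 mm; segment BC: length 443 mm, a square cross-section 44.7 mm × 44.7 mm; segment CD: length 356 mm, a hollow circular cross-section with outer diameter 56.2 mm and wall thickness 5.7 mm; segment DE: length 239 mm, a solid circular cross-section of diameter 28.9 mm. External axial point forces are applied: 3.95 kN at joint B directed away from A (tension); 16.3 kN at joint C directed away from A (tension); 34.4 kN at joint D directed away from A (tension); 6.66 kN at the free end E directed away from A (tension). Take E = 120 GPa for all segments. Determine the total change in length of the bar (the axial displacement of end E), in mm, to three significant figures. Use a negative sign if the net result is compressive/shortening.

Internal axial forces (sectioning from the free end, tension +): N_DE = 6.66 kN, N_CD = 41.06 kN, N_BC = 57.36 kN, N_AB = 61.31 kN.
A_AB = 732.5 mm².
A_BC = 1998 mm².
A_CD = 904.3 mm².
A_DE = 656 mm².
δ_AB = 61310·558/(732.5·120000) = 0.3892 mm
δ_BC = 57360·443/(1998·120000) = 0.106 mm
δ_CD = 41060·356/(904.3·120000) = 0.1347 mm
δ_DE = 6660·239/(656·120000) = 0.02022 mm
δ = Σδ_i = 0.6501 mm.

0.650 mm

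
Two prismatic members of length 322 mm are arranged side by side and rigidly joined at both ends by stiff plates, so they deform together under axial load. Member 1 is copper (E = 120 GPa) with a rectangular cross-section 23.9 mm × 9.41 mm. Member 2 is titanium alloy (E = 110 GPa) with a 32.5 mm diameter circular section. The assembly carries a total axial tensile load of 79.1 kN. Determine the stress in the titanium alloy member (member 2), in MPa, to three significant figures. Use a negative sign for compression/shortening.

73.6 MPa

A_1 = 224.9 mm².
A_2 = 829.6 mm².
Equal strain + equilibrium ⇒ each member carries load in proportion to AE: A₁E₁ = 26990000 N, A₂E₂ = 91250000 N, ΣAE = 118200000 N.
σ₂ = P·E₂/ΣAE = 79100·110000/118200000 = 73.59 MPa.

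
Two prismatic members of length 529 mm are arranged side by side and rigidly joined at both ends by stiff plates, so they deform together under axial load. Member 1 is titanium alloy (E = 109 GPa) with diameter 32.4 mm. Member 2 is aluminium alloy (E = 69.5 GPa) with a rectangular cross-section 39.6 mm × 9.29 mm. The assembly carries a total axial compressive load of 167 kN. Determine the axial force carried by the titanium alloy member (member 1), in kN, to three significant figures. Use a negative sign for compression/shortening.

-130 kN

A_1 = 824.5 mm².
A_2 = 367.9 mm².
Equal strain + equilibrium ⇒ each member carries load in proportion to AE: A₁E₁ = 89870000 N, A₂E₂ = 25570000 N, ΣAE = 115400000 N.
F₁ = P·A₁E₁/ΣAE = -167000·89870000/115400000 = -130000 N.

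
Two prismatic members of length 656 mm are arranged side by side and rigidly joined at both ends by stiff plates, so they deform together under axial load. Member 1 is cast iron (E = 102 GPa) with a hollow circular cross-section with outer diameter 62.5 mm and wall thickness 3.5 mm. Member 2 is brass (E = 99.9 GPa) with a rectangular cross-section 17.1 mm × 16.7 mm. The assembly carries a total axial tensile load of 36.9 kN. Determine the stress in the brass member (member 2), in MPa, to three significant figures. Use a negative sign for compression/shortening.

38.9 MPa

A_1 = 648.7 mm².
A_2 = 285.6 mm².
Equal strain + equilibrium ⇒ each member carries load in proportion to AE: A₁E₁ = 66170000 N, A₂E₂ = 28530000 N, ΣAE = 94700000 N.
σ₂ = P·E₂/ΣAE = 36900·99900/94700000 = 38.93 MPa.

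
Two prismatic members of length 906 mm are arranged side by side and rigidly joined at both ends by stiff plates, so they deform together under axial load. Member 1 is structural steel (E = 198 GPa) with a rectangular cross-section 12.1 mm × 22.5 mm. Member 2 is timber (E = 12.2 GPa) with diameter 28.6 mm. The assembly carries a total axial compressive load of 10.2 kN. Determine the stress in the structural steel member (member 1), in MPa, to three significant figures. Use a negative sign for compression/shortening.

A_1 = 272.2 mm².
A_2 = 642.4 mm².
Equal strain + equilibrium ⇒ each member carries load in proportion to AE: A₁E₁ = 53910000 N, A₂E₂ = 7838000 N, ΣAE = 61740000 N.
σ₁ = P·E₁/ΣAE = -10200·198000/61740000 = -32.71 MPa.

-32.7 MPa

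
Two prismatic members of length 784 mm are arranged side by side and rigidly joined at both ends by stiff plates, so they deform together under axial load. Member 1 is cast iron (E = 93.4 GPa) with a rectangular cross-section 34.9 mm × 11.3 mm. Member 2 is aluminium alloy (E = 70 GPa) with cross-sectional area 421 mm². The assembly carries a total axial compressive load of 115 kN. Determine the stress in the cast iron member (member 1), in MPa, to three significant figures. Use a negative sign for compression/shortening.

A_1 = 394.4 mm².
Equal strain + equilibrium ⇒ each member carries load in proportion to AE: A₁E₁ = 36830000 N, A₂E₂ = 29470000 N, ΣAE = 66300000 N.
σ₁ = P·E₁/ΣAE = -115000·93400/66300000 = -162 MPa.

-162 MPa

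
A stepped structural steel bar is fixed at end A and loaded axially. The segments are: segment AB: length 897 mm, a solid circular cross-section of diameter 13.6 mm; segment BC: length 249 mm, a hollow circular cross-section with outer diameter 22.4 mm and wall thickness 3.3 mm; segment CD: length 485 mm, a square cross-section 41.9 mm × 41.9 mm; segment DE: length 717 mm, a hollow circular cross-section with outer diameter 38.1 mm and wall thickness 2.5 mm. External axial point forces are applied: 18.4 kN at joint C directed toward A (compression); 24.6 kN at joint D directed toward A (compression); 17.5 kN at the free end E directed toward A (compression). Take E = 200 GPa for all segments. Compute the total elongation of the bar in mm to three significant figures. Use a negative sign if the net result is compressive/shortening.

Internal axial forces (sectioning from the free end, tension +): N_DE = -17.5 kN, N_CD = -42.1 kN, N_BC = -60.5 kN, N_AB = -60.5 kN.
A_AB = 145.3 mm².
A_BC = 198 mm².
A_CD = 1756 mm².
A_DE = 279.6 mm².
δ_AB = -60500·897/(145.3·200000) = -1.868 mm
δ_BC = -60500·249/(198·200000) = -0.3804 mm
δ_CD = -42100·485/(1756·200000) = -0.05815 mm
δ_DE = -17500·717/(279.6·200000) = -0.2244 mm
δ = Σδ_i = -2.531 mm.

-2.53 mm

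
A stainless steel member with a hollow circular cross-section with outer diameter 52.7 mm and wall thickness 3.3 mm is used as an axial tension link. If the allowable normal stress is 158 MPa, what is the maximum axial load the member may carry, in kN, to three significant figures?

A = 512.1 mm².
P_max = σ_allow · A = 158 · 512.1 = 80920 N = 80.92 kN.

80.9 kN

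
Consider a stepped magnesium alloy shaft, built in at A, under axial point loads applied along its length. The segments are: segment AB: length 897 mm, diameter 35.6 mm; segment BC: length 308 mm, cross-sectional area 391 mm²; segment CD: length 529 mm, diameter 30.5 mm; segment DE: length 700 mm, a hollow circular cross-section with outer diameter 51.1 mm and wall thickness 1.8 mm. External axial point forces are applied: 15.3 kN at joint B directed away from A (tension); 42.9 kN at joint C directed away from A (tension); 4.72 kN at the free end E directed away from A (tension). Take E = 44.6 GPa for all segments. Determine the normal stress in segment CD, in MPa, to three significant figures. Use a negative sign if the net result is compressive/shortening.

Internal axial forces (sectioning from the free end, tension +): N_DE = 4.72 kN, N_CD = 4.72 kN, N_BC = 47.62 kN, N_AB = 62.92 kN.
A_CD = 730.6 mm².
σ_CD = N_CD/A_CD = 4720/730.6 = 6.46 MPa.

6.46 MPa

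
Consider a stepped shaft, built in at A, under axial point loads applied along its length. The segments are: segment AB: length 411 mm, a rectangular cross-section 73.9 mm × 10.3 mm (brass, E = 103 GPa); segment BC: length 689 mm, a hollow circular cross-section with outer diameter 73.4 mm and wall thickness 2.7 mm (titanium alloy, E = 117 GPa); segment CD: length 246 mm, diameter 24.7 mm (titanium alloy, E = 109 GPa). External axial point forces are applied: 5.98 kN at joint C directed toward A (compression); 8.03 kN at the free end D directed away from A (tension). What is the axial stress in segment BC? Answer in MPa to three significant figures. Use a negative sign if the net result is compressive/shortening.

3.42 MPa

Internal axial forces (sectioning from the free end, tension +): N_CD = 8.03 kN, N_BC = 2.05 kN, N_AB = 2.05 kN.
A_BC = 599.7 mm².
σ_BC = N_BC/A_BC = 2050/599.7 = 3.418 MPa.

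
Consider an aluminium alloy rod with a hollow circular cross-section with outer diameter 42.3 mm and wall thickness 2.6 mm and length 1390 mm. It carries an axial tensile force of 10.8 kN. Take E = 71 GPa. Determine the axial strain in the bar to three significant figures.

4.69e-04

A = 324.3 mm².
σ = N/A = 33.31 MPa; ε = σ/E = 33.31/71000 = 4.691e-04.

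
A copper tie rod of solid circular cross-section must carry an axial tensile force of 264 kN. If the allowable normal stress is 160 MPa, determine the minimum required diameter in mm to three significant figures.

Required area A ≥ P/σ_allow = 264000/160 = 1650 mm².
For a solid circular section, d ≥ √(4A/π) = 45.83 mm.

45.8 mm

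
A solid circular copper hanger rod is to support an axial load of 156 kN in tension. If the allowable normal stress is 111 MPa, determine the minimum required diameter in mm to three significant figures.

42.3 mm

Required area A ≥ P/σ_allow = 156000/111 = 1405 mm².
For a solid circular section, d ≥ √(4A/π) = 42.3 mm.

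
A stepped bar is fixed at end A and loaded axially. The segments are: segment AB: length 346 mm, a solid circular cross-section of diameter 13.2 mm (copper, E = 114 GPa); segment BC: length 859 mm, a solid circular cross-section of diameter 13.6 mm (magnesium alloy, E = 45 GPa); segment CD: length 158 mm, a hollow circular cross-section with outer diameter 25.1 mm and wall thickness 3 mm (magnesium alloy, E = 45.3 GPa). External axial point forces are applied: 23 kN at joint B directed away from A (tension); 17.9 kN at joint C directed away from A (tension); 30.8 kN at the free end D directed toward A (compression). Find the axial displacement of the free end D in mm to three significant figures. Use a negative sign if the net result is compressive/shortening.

-1.99 mm

Internal axial forces (sectioning from the free end, tension +): N_CD = -30.8 kN, N_BC = -12.9 kN, N_AB = 10.1 kN.
A_AB = 136.8 mm².
A_BC = 145.3 mm².
A_CD = 208.3 mm².
δ_AB = 10100·346/(136.8·114000) = 0.224 mm
δ_BC = -12900·859/(145.3·45000) = -1.695 mm
δ_CD = -30800·158/(208.3·45300) = -0.5158 mm
δ = Σδ_i = -1.987 mm.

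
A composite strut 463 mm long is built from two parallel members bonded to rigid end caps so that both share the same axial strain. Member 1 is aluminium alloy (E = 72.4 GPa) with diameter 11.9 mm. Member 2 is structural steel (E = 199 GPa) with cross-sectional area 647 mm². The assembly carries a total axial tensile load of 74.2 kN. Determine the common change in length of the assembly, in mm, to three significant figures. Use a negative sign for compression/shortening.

0.251 mm

A_1 = 111.2 mm².
Equal strain + equilibrium ⇒ each member carries load in proportion to AE: A₁E₁ = 8052000 N, A₂E₂ = 128800000 N, ΣAE = 136800000 N.
δ = PL/ΣAE = 74200·463/136800000 = 0.2511 mm.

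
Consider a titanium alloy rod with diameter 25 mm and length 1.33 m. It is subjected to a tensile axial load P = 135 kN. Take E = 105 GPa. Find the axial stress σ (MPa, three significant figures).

A = 490.9 mm².
σ = N/A = 135000/490.9 = 275 MPa.

275 MPa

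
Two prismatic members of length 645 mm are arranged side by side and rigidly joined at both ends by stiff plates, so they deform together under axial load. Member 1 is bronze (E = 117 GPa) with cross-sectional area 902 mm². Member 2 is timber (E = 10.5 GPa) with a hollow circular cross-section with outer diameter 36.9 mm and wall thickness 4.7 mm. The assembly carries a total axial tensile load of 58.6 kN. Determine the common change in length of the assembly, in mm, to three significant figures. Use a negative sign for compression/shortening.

0.342 mm

A_2 = 475.4 mm².
Equal strain + equilibrium ⇒ each member carries load in proportion to AE: A₁E₁ = 105500000 N, A₂E₂ = 4992000 N, ΣAE = 110500000 N.
δ = PL/ΣAE = 58600·645/110500000 = 0.342 mm.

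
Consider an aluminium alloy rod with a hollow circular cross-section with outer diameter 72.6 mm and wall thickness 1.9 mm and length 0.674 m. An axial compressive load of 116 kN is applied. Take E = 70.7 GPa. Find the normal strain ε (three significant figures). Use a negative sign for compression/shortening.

A = 422 mm².
σ = N/A = -274.9 MPa; ε = σ/E = -274.9/70700 = -3.888e-03.

-0.00389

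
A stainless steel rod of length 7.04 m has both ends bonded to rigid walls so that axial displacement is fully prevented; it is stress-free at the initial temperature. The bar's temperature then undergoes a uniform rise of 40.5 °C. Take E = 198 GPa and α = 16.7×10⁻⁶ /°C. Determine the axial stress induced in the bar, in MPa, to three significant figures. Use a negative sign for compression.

Free thermal expansion αLΔT = 16.7e-6 · 7040 · 40.5 = 4.762 mm.
The walls impose strain ε = −(4.762)/7040 = -6.7635e-04; σ = Eε = 198000 · -6.7635e-04 = -133.9 MPa.

-134 MPa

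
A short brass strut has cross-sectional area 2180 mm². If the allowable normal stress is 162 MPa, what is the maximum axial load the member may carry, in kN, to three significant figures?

353 kN

P_max = σ_allow · A = 162 · 2180 = 353200 N = 353.2 kN.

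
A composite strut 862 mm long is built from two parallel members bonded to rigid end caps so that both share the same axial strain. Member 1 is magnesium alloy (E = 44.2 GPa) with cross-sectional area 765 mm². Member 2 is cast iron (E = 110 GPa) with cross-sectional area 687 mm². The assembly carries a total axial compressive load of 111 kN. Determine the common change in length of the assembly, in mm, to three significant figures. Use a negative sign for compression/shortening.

Equal strain + equilibrium ⇒ each member carries load in proportion to AE: A₁E₁ = 33810000 N, A₂E₂ = 75570000 N, ΣAE = 109400000 N.
δ = PL/ΣAE = -111000·862/109400000 = -0.8747 mm.

-0.875 mm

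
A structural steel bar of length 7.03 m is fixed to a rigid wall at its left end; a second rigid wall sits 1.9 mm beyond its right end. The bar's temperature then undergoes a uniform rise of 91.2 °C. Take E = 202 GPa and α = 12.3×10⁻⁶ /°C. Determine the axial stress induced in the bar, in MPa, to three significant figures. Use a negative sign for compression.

Free thermal expansion αLΔT = 12.3e-6 · 7030 · 91.2 = 7.886 mm.
The walls engage after the gap closes; constrained expansion = 7.886 − 1.9 = 5.986 mm.
The walls impose strain ε = −(5.986)/7030 = -8.5149e-04; σ = Eε = 202000 · -8.5149e-04 = -172 MPa.

-172 MPa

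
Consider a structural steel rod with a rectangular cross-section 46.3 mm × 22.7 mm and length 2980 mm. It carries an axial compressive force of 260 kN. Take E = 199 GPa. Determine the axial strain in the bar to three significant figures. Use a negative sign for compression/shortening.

A = 1051 mm².
σ = N/A = -247.4 MPa; ε = σ/E = -247.4/199000 = -1.243e-03.

-0.00124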